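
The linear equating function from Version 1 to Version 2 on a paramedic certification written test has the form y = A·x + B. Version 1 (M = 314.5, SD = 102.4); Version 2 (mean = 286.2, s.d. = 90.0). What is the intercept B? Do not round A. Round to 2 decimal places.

A = SD_Y / SD_X = 90.0 / 102.4 = 0.878906
B = M_Y − A·M_X = 286.2 − 0.878906 × 314.5 = 9.78

9.78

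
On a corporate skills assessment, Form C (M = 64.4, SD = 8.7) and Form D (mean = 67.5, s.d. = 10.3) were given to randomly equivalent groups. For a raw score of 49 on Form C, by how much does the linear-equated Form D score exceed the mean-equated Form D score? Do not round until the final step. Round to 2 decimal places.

-2.83

Mean-equated: 49 + (67.5 − 64.4) = 52.10
Linear-equated: (10.3/8.7)(49 − 64.4) + 67.5 = 49.268
Difference = 49.268 − 52.10 = -2.83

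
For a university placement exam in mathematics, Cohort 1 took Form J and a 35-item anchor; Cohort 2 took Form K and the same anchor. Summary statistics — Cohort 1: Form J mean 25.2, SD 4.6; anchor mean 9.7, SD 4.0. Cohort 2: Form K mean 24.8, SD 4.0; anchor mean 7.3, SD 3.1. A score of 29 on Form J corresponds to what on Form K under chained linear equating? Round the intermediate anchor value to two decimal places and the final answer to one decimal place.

32.2

Form J → anchor (Cohort 1): v = (4.0/4.6)(29 − 25.2) + 9.7 = 13.00
anchor → Form K (Cohort 2): y = (4.0/3.1)(13.00 − 7.3) + 24.8 = 32.2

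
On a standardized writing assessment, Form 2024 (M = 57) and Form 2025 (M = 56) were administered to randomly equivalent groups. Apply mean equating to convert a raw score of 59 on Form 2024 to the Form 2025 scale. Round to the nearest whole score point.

Mean equating: y = x + (M_Y − M_X) = 59 + (56 − 57) = 58

58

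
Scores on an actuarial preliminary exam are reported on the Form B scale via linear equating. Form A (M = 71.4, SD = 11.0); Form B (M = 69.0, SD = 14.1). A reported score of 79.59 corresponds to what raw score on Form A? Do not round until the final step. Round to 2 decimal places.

79.66

Invert y = (SD_Y/SD_X)(x − M_X) + M_Y:
x = (SD_X/SD_Y)(y − M_Y) + M_X = (11.0/14.1)(79.59 − 69.0) + 71.4
x = 0.780142 × 10.590 + 71.4 = 79.66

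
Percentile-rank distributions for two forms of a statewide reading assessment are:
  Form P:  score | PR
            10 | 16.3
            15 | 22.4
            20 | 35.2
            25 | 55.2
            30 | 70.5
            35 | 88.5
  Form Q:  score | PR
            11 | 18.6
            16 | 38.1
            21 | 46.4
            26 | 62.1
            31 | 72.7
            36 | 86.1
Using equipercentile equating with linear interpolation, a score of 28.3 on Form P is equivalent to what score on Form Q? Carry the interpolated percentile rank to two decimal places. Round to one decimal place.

27.5

PR of 28.3 on Form P: 55.2 + (28.3 − 25)/(30 − 25) × (70.5 − 55.2) = 65.30
On Form Q, PR 65.30 falls between score 26 (PR 62.1) and 31 (PR 72.7).
Interpolate: 26 + (65.30 − 62.1)/(72.7 − 62.1) × (31 − 26) = 27.5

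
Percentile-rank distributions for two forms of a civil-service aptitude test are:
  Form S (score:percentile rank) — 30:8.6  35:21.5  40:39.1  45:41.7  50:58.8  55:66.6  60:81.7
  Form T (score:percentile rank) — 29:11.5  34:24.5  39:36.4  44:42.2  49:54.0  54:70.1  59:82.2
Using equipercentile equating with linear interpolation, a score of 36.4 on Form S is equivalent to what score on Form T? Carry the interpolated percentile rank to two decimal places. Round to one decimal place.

34.8

PR of 36.4 on Form S: 21.5 + (36.4 − 35)/(40 − 35) × (39.1 − 21.5) = 26.43
On Form T, PR 26.43 falls between score 34 (PR 24.5) and 39 (PR 36.4).
Interpolate: 34 + (26.43 − 24.5)/(36.4 − 24.5) × (39 − 34) = 34.8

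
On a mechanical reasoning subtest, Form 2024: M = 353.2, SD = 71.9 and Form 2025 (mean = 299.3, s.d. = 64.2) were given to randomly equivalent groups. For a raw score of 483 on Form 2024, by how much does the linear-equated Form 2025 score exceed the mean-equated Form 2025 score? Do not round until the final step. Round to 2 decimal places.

-13.90

Mean-equated: 483 + (299.3 − 353.2) = 429.10
Linear-equated: (64.2/71.9)(483 − 353.2) + 299.3 = 415.199
Difference = 415.199 − 429.10 = -13.90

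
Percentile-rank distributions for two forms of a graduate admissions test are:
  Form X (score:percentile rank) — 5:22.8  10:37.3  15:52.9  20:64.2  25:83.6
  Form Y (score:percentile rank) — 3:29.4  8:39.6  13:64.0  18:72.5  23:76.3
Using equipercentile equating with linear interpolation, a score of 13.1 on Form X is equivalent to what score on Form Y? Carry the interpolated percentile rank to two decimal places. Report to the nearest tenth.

9.5

PR of 13.1 on Form X: 37.3 + (13.1 − 10)/(15 − 10) × (52.9 − 37.3) = 46.97
On Form Y, PR 46.97 falls between score 8 (PR 39.6) and 13 (PR 64.0).
Interpolate: 8 + (46.97 − 39.6)/(64.0 − 39.6) × (13 − 8) = 9.5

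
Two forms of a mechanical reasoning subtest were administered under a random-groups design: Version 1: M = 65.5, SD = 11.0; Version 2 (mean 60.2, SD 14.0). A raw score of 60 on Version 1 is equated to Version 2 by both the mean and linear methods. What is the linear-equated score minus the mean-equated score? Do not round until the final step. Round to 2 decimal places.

-1.50

Mean-equated: 60 + (60.2 − 65.5) = 54.70
Linear-equated: (14.0/11.0)(60 − 65.5) + 60.2 = 53.200
Difference = 53.200 − 54.70 = -1.50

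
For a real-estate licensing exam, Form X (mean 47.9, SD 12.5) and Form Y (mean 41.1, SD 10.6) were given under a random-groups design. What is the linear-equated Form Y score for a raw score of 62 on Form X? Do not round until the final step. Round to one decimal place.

Linear equating: y = (SD_Y/SD_X)(x − M_X) + M_Y
y = (10.6/12.5)(62 − 47.9) + 41.1
y = 0.848000 × 14.1 + 41.1 = 11.9568 + 41.1 = 53.1

53.1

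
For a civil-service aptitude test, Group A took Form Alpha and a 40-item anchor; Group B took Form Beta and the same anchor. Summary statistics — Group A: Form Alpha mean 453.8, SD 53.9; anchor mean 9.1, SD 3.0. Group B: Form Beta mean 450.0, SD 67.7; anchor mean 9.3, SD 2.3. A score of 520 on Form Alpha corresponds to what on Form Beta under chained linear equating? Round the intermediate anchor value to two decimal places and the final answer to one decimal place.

Form Alpha → anchor (Group A): v = (3.0/53.9)(520 − 453.8) + 9.1 = 12.78
anchor → Form Beta (Group B): y = (67.7/2.3)(12.78 − 9.3) + 450.0 = 552.4

552.4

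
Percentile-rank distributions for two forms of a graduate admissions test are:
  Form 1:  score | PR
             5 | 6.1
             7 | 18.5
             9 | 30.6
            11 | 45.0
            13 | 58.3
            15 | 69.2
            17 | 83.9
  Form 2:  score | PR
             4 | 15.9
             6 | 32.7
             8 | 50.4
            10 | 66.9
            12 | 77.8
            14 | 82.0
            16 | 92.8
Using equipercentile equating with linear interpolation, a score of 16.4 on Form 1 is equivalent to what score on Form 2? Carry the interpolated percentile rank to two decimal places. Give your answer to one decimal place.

12.8

PR of 16.4 on Form 1: 69.2 + (16.4 − 15)/(17 − 15) × (83.9 − 69.2) = 79.49
On Form 2, PR 79.49 falls between score 12 (PR 77.8) and 14 (PR 82.0).
Interpolate: 12 + (79.49 − 77.8)/(82.0 − 77.8) × (14 − 12) = 12.8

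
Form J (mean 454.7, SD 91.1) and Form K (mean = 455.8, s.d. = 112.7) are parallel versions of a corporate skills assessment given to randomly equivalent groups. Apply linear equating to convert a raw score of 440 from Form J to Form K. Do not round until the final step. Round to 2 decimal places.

Linear equating: y = (SD_Y/SD_X)(x − M_X) + M_Y
y = (112.7/91.1)(440 − 454.7) + 455.8
y = 1.237102 × -14.7 + 455.8 = -18.1854 + 455.8 = 437.61

437.61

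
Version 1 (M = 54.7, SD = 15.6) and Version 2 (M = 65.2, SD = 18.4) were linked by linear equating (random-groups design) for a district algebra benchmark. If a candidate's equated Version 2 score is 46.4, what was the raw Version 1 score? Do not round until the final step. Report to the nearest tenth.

38.8

Invert y = (SD_Y/SD_X)(x − M_X) + M_Y:
x = (SD_X/SD_Y)(y − M_Y) + M_X = (15.6/18.4)(46.4 − 65.2) + 54.7
x = 0.847826 × -18.800 + 54.7 = 38.8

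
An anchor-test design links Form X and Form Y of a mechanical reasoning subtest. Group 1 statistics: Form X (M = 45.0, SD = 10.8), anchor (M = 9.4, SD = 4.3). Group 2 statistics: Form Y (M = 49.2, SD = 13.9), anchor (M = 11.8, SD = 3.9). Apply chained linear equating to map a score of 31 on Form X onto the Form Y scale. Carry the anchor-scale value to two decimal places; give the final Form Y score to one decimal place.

Form X → anchor (Group 1): v = (4.3/10.8)(31 − 45.0) + 9.4 = 3.83
anchor → Form Y (Group 2): y = (13.9/3.9)(3.83 − 11.8) + 49.2 = 20.8

20.8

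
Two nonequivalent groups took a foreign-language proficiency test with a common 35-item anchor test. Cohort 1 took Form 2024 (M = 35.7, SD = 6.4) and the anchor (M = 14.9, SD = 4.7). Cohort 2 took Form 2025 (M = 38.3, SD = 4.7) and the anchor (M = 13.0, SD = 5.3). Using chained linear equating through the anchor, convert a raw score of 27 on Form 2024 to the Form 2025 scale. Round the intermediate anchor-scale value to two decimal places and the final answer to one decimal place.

34.3

Form 2024 → anchor (Cohort 1): v = (4.7/6.4)(27 − 35.7) + 14.9 = 8.51
anchor → Form 2025 (Cohort 2): y = (4.7/5.3)(8.51 − 13.0) + 38.3 = 34.3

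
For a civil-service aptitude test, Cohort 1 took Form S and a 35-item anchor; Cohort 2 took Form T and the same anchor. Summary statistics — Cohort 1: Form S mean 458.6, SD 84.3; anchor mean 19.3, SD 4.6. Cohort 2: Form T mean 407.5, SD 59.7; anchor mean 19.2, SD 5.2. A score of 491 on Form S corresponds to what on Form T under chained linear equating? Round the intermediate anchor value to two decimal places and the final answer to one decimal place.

Form S → anchor (Cohort 1): v = (4.6/84.3)(491 − 458.6) + 19.3 = 21.07
anchor → Form T (Cohort 2): y = (59.7/5.2)(21.07 − 19.2) + 407.5 = 429.0

429.0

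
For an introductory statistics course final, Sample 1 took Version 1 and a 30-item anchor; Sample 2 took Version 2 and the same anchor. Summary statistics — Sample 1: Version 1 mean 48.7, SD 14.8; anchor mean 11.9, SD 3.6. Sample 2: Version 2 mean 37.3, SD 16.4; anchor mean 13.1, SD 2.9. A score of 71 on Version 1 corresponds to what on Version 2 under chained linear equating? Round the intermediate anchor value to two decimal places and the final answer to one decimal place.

Version 1 → anchor (Sample 1): v = (3.6/14.8)(71 − 48.7) + 11.9 = 17.32
anchor → Version 2 (Sample 2): y = (16.4/2.9)(17.32 − 13.1) + 37.3 = 61.2

61.2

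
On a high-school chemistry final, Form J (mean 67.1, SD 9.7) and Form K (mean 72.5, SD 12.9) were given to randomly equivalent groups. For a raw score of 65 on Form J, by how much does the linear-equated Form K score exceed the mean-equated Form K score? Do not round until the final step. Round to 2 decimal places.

-0.69

Mean-equated: 65 + (72.5 − 67.1) = 70.40
Linear-equated: (12.9/9.7)(65 − 67.1) + 72.5 = 69.707
Difference = 69.707 − 70.40 = -0.69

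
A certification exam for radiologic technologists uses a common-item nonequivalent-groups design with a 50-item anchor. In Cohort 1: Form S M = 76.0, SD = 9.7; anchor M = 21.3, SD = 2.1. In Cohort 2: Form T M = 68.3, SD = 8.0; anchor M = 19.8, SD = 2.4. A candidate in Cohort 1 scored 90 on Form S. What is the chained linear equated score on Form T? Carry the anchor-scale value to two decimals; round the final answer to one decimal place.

Form S → anchor (Cohort 1): v = (2.1/9.7)(90 − 76.0) + 21.3 = 24.33
anchor → Form T (Cohort 2): y = (8.0/2.4)(24.33 − 19.8) + 68.3 = 83.4

83.4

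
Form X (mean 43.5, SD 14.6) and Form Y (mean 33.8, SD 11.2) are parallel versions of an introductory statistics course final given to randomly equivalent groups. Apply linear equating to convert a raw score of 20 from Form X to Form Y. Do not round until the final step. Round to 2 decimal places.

15.77

Linear equating: y = (SD_Y/SD_X)(x − M_X) + M_Y
y = (11.2/14.6)(20 − 43.5) + 33.8
y = 0.767123 × -23.5 + 33.8 = -18.0274 + 33.8 = 15.77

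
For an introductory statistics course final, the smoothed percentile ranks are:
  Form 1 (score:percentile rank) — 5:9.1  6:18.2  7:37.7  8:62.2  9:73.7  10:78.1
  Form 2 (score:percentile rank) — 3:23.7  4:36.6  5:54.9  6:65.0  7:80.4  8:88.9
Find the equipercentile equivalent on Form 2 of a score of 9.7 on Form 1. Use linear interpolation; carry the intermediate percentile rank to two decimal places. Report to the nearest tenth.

6.8

PR of 9.7 on Form 1: 73.7 + (9.7 − 9)/(10 − 9) × (78.1 − 73.7) = 76.78
On Form 2, PR 76.78 falls between score 6 (PR 65.0) and 7 (PR 80.4).
Interpolate: 6 + (76.78 − 65.0)/(80.4 − 65.0) × (7 − 6) = 6.8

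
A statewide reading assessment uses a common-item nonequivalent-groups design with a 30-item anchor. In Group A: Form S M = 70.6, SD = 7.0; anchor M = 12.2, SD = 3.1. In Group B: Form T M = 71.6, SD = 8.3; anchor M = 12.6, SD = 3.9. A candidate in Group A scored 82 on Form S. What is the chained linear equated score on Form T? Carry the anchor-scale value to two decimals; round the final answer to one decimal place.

Form S → anchor (Group A): v = (3.1/7.0)(82 − 70.6) + 12.2 = 17.25
anchor → Form T (Group B): y = (8.3/3.9)(17.25 − 12.6) + 71.6 = 81.5

81.5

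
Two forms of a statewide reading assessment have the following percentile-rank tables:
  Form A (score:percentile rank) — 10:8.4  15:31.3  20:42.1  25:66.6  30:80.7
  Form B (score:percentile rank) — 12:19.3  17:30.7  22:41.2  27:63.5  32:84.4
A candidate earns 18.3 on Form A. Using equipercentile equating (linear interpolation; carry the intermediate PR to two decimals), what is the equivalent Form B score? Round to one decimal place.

20.7

PR of 18.3 on Form A: 31.3 + (18.3 − 15)/(20 − 15) × (42.1 − 31.3) = 38.43
On Form B, PR 38.43 falls between score 17 (PR 30.7) and 22 (PR 41.2).
Interpolate: 17 + (38.43 − 30.7)/(41.2 − 30.7) × (22 − 17) = 20.7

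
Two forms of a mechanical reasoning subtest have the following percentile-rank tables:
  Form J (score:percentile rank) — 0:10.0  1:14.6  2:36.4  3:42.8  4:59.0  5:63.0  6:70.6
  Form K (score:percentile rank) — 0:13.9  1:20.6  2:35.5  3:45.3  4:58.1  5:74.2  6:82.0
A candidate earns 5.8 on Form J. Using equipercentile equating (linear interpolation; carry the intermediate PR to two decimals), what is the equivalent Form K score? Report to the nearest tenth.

PR of 5.8 on Form J: 63.0 + (5.8 − 5)/(6 − 5) × (70.6 − 63.0) = 69.08
On Form K, PR 69.08 falls between score 4 (PR 58.1) and 5 (PR 74.2).
Interpolate: 4 + (69.08 − 58.1)/(74.2 − 58.1) × (5 − 4) = 4.7

4.7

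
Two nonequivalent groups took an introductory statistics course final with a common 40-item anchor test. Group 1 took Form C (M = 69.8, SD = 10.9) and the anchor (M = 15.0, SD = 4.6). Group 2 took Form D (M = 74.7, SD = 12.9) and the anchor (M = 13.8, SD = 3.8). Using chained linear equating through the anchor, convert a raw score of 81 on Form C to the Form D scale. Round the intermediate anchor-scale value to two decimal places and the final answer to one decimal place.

Form C → anchor (Group 1): v = (4.6/10.9)(81 − 69.8) + 15.0 = 19.73
anchor → Form D (Group 2): y = (12.9/3.8)(19.73 − 13.8) + 74.7 = 94.8

94.8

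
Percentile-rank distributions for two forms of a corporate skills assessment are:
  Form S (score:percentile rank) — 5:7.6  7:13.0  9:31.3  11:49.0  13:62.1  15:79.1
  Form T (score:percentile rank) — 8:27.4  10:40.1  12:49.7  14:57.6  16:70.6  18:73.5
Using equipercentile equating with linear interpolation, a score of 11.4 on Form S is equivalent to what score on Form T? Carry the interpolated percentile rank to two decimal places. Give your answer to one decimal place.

12.5

PR of 11.4 on Form S: 49.0 + (11.4 − 11)/(13 − 11) × (62.1 − 49.0) = 51.62
On Form T, PR 51.62 falls between score 12 (PR 49.7) and 14 (PR 57.6).
Interpolate: 12 + (51.62 − 49.7)/(57.6 − 49.7) × (14 − 12) = 12.5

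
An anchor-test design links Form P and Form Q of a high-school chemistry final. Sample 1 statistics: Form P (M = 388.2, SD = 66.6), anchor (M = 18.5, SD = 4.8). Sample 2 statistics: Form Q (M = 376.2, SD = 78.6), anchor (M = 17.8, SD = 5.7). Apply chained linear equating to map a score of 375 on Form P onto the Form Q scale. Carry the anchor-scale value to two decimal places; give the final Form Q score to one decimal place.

Form P → anchor (Sample 1): v = (4.8/66.6)(375 − 388.2) + 18.5 = 17.55
anchor → Form Q (Sample 2): y = (78.6/5.7)(17.55 − 17.8) + 376.2 = 372.8

372.8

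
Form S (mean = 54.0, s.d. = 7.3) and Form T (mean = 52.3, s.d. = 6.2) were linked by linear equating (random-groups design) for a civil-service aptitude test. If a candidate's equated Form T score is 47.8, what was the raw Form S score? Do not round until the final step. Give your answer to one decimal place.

Invert y = (SD_Y/SD_X)(x − M_X) + M_Y:
x = (SD_X/SD_Y)(y − M_Y) + M_X = (7.3/6.2)(47.8 − 52.3) + 54.0
x = 1.177419 × -4.500 + 54.0 = 48.7

48.7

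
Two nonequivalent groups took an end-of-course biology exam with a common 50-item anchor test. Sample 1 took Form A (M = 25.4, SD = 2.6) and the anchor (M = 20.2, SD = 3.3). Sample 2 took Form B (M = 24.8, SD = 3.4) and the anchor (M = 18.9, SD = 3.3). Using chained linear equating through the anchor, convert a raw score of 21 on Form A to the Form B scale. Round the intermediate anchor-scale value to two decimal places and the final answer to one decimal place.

20.4

Form A → anchor (Sample 1): v = (3.3/2.6)(21 − 25.4) + 20.2 = 14.62
anchor → Form B (Sample 2): y = (3.4/3.3)(14.62 − 18.9) + 24.8 = 20.4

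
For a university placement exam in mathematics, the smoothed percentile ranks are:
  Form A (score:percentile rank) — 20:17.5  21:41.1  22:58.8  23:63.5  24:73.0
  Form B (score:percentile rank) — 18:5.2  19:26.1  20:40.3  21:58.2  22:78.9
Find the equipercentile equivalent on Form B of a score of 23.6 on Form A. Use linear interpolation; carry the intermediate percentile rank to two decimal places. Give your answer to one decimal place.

21.5

PR of 23.6 on Form A: 63.5 + (23.6 − 23)/(24 − 23) × (73.0 − 63.5) = 69.20
On Form B, PR 69.20 falls between score 21 (PR 58.2) and 22 (PR 78.9).
Interpolate: 21 + (69.20 − 58.2)/(78.9 − 58.2) × (22 − 21) = 21.5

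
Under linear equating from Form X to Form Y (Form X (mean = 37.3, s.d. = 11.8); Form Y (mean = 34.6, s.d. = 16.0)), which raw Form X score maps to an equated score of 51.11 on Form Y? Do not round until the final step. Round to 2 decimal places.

49.48

Invert y = (SD_Y/SD_X)(x − M_X) + M_Y:
x = (SD_X/SD_Y)(y − M_Y) + M_X = (11.8/16.0)(51.11 − 34.6) + 37.3
x = 0.737500 × 16.510 + 37.3 = 49.48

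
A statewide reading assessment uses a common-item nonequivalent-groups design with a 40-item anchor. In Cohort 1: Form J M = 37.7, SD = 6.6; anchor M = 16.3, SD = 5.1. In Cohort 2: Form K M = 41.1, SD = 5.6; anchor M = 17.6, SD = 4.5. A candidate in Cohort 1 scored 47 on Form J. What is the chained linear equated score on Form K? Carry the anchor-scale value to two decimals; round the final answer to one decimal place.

Form J → anchor (Cohort 1): v = (5.1/6.6)(47 − 37.7) + 16.3 = 23.49
anchor → Form K (Cohort 2): y = (5.6/4.5)(23.49 − 17.6) + 41.1 = 48.4

48.4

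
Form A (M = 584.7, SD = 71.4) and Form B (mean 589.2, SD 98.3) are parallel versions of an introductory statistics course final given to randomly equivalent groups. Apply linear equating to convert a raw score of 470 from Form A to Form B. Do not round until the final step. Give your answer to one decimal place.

431.3

Linear equating: y = (SD_Y/SD_X)(x − M_X) + M_Y
y = (98.3/71.4)(470 − 584.7) + 589.2
y = 1.376751 × -114.7 + 589.2 = -157.9133 + 589.2 = 431.3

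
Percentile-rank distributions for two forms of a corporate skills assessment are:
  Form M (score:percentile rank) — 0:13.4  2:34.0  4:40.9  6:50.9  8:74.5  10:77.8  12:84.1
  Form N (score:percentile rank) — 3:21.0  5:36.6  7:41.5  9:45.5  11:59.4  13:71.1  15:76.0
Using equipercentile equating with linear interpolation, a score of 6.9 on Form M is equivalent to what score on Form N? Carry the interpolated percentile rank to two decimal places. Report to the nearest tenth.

11.4

PR of 6.9 on Form M: 50.9 + (6.9 − 6)/(8 − 6) × (74.5 − 50.9) = 61.52
On Form N, PR 61.52 falls between score 11 (PR 59.4) and 13 (PR 71.1).
Interpolate: 11 + (61.52 − 59.4)/(71.1 − 59.4) × (13 − 11) = 11.4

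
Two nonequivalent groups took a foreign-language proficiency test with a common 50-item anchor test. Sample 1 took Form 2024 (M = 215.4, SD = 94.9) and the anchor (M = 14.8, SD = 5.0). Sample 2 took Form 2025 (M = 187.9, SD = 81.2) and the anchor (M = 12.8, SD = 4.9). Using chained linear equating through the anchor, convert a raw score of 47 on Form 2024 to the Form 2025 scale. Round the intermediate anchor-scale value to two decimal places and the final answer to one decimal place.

74.1

Form 2024 → anchor (Sample 1): v = (5.0/94.9)(47 − 215.4) + 14.8 = 5.93
anchor → Form 2025 (Sample 2): y = (81.2/4.9)(5.93 − 12.8) + 187.9 = 74.1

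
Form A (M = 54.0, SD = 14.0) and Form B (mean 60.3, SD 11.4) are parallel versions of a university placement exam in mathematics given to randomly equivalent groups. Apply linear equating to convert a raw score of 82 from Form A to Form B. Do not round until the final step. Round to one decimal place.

83.1

Linear equating: y = (SD_Y/SD_X)(x − M_X) + M_Y
y = (11.4/14.0)(82 − 54.0) + 60.3
y = 0.814286 × 28.0 + 60.3 = 22.8000 + 60.3 = 83.1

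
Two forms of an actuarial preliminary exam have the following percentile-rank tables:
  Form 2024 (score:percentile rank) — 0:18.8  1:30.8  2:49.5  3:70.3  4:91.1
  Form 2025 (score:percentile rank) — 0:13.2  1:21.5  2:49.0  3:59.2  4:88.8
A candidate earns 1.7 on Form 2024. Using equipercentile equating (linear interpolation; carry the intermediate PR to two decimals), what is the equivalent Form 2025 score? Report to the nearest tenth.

1.8

PR of 1.7 on Form 2024: 30.8 + (1.7 − 1)/(2 − 1) × (49.5 − 30.8) = 43.89
On Form 2025, PR 43.89 falls between score 1 (PR 21.5) and 2 (PR 49.0).
Interpolate: 1 + (43.89 − 21.5)/(49.0 − 21.5) × (2 − 1) = 1.8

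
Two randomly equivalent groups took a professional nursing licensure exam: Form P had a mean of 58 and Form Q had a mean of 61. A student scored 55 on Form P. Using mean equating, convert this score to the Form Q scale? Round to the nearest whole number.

58

Mean equating: y = x + (M_Y − M_X) = 55 + (61 − 58) = 58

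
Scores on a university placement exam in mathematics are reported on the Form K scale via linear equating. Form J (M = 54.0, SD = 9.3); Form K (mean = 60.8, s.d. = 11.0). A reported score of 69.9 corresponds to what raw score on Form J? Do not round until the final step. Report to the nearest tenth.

61.7

Invert y = (SD_Y/SD_X)(x − M_X) + M_Y:
x = (SD_X/SD_Y)(y − M_Y) + M_X = (9.3/11.0)(69.9 − 60.8) + 54.0
x = 0.845455 × 9.100 + 54.0 = 61.7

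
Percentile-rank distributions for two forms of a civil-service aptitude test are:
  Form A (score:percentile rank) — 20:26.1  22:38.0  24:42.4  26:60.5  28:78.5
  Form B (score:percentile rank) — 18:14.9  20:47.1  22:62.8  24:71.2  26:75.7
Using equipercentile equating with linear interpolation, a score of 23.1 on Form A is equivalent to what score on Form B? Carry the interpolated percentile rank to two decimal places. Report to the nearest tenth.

19.6

PR of 23.1 on Form A: 38.0 + (23.1 − 22)/(24 − 22) × (42.4 − 38.0) = 40.42
On Form B, PR 40.42 falls between score 18 (PR 14.9) and 20 (PR 47.1).
Interpolate: 18 + (40.42 − 14.9)/(47.1 − 14.9) × (20 − 18) = 19.6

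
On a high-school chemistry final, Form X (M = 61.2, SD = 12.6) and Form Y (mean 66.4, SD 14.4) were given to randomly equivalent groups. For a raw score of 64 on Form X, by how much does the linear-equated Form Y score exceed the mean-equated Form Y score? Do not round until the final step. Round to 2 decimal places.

Mean-equated: 64 + (66.4 − 61.2) = 69.20
Linear-equated: (14.4/12.6)(64 − 61.2) + 66.4 = 69.600
Difference = 69.600 − 69.20 = 0.40

0.40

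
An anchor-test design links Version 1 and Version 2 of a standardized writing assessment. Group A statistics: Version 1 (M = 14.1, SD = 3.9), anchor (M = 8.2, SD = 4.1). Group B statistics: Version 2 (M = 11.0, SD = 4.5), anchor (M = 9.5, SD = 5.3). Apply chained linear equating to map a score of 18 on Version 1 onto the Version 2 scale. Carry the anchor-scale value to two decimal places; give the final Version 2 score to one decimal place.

13.4

Version 1 → anchor (Group A): v = (4.1/3.9)(18 − 14.1) + 8.2 = 12.30
anchor → Version 2 (Group B): y = (4.5/5.3)(12.30 − 9.5) + 11.0 = 13.4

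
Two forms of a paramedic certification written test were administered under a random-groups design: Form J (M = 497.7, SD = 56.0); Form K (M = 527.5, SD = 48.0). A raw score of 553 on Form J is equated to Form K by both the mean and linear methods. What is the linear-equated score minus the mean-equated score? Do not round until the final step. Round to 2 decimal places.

Mean-equated: 553 + (527.5 − 497.7) = 582.80
Linear-equated: (48.0/56.0)(553 − 497.7) + 527.5 = 574.900
Difference = 574.900 − 582.80 = -7.90

-7.90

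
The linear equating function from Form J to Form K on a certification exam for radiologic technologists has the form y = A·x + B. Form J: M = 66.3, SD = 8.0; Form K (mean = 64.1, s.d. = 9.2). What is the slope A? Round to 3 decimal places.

A = SD_Y / SD_X = 9.2 / 8.0 = 1.150

1.150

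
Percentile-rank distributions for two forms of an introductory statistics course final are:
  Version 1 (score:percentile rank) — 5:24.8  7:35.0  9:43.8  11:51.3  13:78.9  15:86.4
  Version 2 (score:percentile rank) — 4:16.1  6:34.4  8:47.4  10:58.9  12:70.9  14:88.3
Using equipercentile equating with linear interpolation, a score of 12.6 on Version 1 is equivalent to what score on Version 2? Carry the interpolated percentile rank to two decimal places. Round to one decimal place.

PR of 12.6 on Version 1: 51.3 + (12.6 − 11)/(13 − 11) × (78.9 − 51.3) = 73.38
On Version 2, PR 73.38 falls between score 12 (PR 70.9) and 14 (PR 88.3).
Interpolate: 12 + (73.38 − 70.9)/(88.3 − 70.9) × (14 − 12) = 12.3

12.3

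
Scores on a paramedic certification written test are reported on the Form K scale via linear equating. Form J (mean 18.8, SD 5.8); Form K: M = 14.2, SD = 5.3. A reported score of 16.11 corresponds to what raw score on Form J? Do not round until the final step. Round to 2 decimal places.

Invert y = (SD_Y/SD_X)(x − M_X) + M_Y:
x = (SD_X/SD_Y)(y − M_Y) + M_X = (5.8/5.3)(16.11 − 14.2) + 18.8
x = 1.094340 × 1.910 + 18.8 = 20.89

20.89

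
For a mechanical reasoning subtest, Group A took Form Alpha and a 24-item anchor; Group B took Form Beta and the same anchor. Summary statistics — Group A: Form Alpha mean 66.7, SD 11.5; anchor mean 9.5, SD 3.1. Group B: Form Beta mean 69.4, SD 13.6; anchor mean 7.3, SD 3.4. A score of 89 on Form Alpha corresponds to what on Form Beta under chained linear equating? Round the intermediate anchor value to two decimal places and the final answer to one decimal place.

102.2

Form Alpha → anchor (Group A): v = (3.1/11.5)(89 − 66.7) + 9.5 = 15.51
anchor → Form Beta (Group B): y = (13.6/3.4)(15.51 − 7.3) + 69.4 = 102.2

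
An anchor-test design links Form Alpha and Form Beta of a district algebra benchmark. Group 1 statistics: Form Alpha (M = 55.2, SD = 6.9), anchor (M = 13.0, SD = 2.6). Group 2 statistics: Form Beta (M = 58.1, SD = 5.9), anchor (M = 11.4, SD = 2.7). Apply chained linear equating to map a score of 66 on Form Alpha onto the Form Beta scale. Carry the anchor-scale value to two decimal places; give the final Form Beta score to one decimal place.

70.5

Form Alpha → anchor (Group 1): v = (2.6/6.9)(66 − 55.2) + 13.0 = 17.07
anchor → Form Beta (Group 2): y = (5.9/2.7)(17.07 − 11.4) + 58.1 = 70.5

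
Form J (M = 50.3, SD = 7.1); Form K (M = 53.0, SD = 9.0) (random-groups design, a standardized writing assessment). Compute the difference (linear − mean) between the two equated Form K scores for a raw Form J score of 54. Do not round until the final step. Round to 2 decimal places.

0.99

Mean-equated: 54 + (53.0 − 50.3) = 56.70
Linear-equated: (9.0/7.1)(54 − 50.3) + 53.0 = 57.690
Difference = 57.690 − 56.70 = 0.99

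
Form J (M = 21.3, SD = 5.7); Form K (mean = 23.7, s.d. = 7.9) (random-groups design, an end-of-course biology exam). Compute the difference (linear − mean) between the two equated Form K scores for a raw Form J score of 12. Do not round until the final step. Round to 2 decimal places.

Mean-equated: 12 + (23.7 − 21.3) = 14.40
Linear-equated: (7.9/5.7)(12 − 21.3) + 23.7 = 10.811
Difference = 10.811 − 14.40 = -3.59

-3.59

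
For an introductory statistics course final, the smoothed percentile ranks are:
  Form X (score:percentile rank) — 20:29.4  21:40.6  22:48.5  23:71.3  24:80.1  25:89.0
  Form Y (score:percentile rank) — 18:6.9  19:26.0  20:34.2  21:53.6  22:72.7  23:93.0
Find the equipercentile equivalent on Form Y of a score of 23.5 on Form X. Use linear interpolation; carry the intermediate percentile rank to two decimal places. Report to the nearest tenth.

22.1

PR of 23.5 on Form X: 71.3 + (23.5 − 23)/(24 − 23) × (80.1 − 71.3) = 75.70
On Form Y, PR 75.70 falls between score 22 (PR 72.7) and 23 (PR 93.0).
Interpolate: 22 + (75.70 − 72.7)/(93.0 − 72.7) × (23 − 22) = 22.1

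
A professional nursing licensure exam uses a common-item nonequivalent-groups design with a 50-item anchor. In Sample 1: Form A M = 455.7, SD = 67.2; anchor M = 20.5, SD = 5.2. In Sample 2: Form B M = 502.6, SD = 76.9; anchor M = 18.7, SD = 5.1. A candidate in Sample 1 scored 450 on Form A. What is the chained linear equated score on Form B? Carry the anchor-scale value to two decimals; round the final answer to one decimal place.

523.1

Form A → anchor (Sample 1): v = (5.2/67.2)(450 − 455.7) + 20.5 = 20.06
anchor → Form B (Sample 2): y = (76.9/5.1)(20.06 − 18.7) + 502.6 = 523.1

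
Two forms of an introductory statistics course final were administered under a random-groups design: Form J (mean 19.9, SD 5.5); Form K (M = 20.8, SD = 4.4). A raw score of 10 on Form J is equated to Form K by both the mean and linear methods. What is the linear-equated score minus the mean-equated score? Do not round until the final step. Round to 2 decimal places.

Mean-equated: 10 + (20.8 − 19.9) = 10.90
Linear-equated: (4.4/5.5)(10 − 19.9) + 20.8 = 12.880
Difference = 12.880 − 10.90 = 1.98

1.98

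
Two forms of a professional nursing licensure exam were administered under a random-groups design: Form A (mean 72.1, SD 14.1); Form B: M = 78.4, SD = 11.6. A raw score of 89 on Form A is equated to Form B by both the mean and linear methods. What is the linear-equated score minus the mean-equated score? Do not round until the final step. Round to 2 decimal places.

Mean-equated: 89 + (78.4 − 72.1) = 95.30
Linear-equated: (11.6/14.1)(89 − 72.1) + 78.4 = 92.304
Difference = 92.304 − 95.30 = -3.00

-3.00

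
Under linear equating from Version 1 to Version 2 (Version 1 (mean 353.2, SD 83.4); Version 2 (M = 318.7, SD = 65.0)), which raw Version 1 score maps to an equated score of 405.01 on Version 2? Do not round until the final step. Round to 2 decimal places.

Invert y = (SD_Y/SD_X)(x − M_X) + M_Y:
x = (SD_X/SD_Y)(y − M_Y) + M_X = (83.4/65.0)(405.01 − 318.7) + 353.2
x = 1.283077 × 86.310 + 353.2 = 463.94

463.94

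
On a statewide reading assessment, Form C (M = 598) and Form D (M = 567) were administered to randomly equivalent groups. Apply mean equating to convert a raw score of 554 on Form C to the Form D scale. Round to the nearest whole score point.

523

Mean equating: y = x + (M_Y − M_X) = 554 + (567 − 598) = 523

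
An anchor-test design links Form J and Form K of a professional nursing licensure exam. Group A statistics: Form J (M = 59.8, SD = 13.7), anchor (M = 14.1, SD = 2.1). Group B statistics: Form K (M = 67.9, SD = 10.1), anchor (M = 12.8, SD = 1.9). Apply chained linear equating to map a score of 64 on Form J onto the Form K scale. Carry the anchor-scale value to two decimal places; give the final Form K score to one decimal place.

78.2

Form J → anchor (Group A): v = (2.1/13.7)(64 − 59.8) + 14.1 = 14.74
anchor → Form K (Group B): y = (10.1/1.9)(14.74 − 12.8) + 67.9 = 78.2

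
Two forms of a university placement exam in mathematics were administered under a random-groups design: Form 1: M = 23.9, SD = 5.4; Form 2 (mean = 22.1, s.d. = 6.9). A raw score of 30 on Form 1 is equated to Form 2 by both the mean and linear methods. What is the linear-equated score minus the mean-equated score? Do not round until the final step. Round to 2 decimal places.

1.69

Mean-equated: 30 + (22.1 − 23.9) = 28.20
Linear-equated: (6.9/5.4)(30 − 23.9) + 22.1 = 29.894
Difference = 29.894 − 28.20 = 1.69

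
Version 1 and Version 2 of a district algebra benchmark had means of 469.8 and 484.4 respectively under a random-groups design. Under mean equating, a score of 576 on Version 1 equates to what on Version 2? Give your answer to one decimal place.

590.6

Mean equating: y = x + (M_Y − M_X) = 576 + (484.4 − 469.8) = 590.6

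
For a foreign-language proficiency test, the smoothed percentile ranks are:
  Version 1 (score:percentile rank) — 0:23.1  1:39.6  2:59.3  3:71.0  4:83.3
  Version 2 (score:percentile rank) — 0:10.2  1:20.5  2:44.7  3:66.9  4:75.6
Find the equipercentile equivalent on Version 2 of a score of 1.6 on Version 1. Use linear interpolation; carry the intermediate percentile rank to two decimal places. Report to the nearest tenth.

2.3

PR of 1.6 on Version 1: 39.6 + (1.6 − 1)/(2 − 1) × (59.3 − 39.6) = 51.42
On Version 2, PR 51.42 falls between score 2 (PR 44.7) and 3 (PR 66.9).
Interpolate: 2 + (51.42 − 44.7)/(66.9 − 44.7) × (3 − 2) = 2.3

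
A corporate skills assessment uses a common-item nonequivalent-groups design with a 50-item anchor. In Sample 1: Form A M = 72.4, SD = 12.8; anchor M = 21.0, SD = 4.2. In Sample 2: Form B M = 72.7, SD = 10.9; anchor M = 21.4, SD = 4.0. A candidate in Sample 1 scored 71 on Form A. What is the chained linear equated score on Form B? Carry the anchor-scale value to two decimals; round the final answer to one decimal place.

Form A → anchor (Sample 1): v = (4.2/12.8)(71 − 72.4) + 21.0 = 20.54
anchor → Form B (Sample 2): y = (10.9/4.0)(20.54 − 21.4) + 72.7 = 70.4

70.4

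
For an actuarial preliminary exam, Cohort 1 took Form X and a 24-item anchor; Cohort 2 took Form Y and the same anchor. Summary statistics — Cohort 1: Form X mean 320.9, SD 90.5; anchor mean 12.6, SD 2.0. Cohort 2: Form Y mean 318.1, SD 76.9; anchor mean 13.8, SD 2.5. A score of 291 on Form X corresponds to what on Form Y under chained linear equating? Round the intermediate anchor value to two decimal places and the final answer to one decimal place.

Form X → anchor (Cohort 1): v = (2.0/90.5)(291 − 320.9) + 12.6 = 11.94
anchor → Form Y (Cohort 2): y = (76.9/2.5)(11.94 − 13.8) + 318.1 = 260.9

260.9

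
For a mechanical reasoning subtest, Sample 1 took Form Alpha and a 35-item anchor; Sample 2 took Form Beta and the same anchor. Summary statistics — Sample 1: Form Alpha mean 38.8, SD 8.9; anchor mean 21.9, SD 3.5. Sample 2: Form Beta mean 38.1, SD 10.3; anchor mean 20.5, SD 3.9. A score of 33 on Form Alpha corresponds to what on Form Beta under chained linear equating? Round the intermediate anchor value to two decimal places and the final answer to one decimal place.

35.8

Form Alpha → anchor (Sample 1): v = (3.5/8.9)(33 − 38.8) + 21.9 = 19.62
anchor → Form Beta (Sample 2): y = (10.3/3.9)(19.62 − 20.5) + 38.1 = 35.8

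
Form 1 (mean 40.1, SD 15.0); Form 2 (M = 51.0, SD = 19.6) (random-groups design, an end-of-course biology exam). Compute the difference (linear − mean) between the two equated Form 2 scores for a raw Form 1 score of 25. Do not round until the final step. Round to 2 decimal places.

-4.63

Mean-equated: 25 + (51.0 − 40.1) = 35.90
Linear-equated: (19.6/15.0)(25 − 40.1) + 51.0 = 31.269
Difference = 31.269 − 35.90 = -4.63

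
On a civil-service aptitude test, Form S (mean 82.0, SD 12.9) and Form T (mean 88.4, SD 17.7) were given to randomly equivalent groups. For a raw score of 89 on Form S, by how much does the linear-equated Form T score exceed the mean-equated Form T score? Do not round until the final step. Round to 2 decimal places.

Mean-equated: 89 + (88.4 − 82.0) = 95.40
Linear-equated: (17.7/12.9)(89 − 82.0) + 88.4 = 98.005
Difference = 98.005 − 95.40 = 2.60

2.60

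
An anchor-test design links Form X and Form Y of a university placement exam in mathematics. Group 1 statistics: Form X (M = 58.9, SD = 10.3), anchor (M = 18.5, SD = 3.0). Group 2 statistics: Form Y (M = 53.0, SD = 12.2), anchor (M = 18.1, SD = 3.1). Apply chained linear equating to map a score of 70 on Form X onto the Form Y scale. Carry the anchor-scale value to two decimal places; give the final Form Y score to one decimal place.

67.3

Form X → anchor (Group 1): v = (3.0/10.3)(70 − 58.9) + 18.5 = 21.73
anchor → Form Y (Group 2): y = (12.2/3.1)(21.73 − 18.1) + 53.0 = 67.3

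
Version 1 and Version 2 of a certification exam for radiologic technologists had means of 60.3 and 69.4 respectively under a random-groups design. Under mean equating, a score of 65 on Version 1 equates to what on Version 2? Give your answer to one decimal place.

Mean equating: y = x + (M_Y − M_X) = 65 + (69.4 − 60.3) = 74.1

74.1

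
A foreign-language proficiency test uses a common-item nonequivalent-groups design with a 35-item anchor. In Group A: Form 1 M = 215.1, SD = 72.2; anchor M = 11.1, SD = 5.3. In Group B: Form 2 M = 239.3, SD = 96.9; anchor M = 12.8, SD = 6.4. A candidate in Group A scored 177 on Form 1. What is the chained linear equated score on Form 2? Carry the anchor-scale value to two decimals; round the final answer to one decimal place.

Form 1 → anchor (Group A): v = (5.3/72.2)(177 − 215.1) + 11.1 = 8.30
anchor → Form 2 (Group B): y = (96.9/6.4)(8.30 − 12.8) + 239.3 = 171.2

171.2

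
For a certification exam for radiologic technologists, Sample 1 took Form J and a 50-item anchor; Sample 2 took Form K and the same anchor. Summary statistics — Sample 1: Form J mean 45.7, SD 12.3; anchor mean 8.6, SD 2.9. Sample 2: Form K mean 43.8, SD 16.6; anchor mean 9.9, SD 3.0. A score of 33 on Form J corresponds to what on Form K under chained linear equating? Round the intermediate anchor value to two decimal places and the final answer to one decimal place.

20.1

Form J → anchor (Sample 1): v = (2.9/12.3)(33 − 45.7) + 8.6 = 5.61
anchor → Form K (Sample 2): y = (16.6/3.0)(5.61 − 9.9) + 43.8 = 20.1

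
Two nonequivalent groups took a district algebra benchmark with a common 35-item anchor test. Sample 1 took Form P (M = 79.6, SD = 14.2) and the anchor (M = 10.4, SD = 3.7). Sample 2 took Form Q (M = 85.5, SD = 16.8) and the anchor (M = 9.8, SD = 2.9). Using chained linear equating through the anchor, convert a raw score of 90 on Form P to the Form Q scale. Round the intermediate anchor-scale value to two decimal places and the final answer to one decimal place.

104.7

Form P → anchor (Sample 1): v = (3.7/14.2)(90 − 79.6) + 10.4 = 13.11
anchor → Form Q (Sample 2): y = (16.8/2.9)(13.11 − 9.8) + 85.5 = 104.7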